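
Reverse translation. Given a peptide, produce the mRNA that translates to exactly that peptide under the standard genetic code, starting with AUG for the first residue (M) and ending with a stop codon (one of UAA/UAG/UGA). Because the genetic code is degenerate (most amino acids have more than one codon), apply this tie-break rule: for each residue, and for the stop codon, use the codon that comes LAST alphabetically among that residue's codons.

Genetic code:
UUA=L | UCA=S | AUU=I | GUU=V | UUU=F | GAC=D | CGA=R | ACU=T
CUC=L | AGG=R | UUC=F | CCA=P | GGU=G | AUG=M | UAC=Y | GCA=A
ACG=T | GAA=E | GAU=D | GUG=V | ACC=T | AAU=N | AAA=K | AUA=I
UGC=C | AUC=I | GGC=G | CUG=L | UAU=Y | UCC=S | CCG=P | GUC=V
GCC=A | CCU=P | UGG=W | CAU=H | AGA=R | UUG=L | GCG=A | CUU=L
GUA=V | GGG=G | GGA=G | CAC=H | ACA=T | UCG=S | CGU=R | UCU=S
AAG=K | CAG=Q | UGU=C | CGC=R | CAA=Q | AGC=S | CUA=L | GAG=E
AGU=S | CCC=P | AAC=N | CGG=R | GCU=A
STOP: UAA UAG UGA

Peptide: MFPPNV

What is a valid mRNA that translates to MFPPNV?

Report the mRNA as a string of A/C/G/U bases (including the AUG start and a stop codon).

residue 1: M -> AUG (start codon)
residue 2: F codons sorted = UUC,UUU -> pick last = UUU
residue 3: P codons sorted = CCA,CCC,CCG,CCU -> pick last = CCU
residue 4: P codons sorted = CCA,CCC,CCG,CCU -> pick last = CCU
residue 5: N codons sorted = AAC,AAU -> pick last = AAU
residue 6: V codons sorted = GUA,GUC,GUG,GUU -> pick last = GUU
terminator: stop codons sorted = UAA,UAG,UGA -> pick last = UGA

Answer: mRNA: AUGUUUCCUCCUAAUGUUUGA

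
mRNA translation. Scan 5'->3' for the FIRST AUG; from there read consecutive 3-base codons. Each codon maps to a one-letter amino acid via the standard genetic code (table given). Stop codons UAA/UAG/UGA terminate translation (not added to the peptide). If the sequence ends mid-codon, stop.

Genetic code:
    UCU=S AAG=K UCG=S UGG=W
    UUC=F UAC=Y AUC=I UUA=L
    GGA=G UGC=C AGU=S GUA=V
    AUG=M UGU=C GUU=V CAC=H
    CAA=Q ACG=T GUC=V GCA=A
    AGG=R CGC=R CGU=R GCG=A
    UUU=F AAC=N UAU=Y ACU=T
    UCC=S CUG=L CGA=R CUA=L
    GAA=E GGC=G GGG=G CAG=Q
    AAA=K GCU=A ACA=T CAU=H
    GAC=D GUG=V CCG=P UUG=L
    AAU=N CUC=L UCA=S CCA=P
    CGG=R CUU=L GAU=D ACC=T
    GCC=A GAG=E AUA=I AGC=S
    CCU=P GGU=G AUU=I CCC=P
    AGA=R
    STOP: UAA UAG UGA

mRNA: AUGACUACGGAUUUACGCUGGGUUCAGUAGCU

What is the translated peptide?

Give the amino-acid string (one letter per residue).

start AUG at pos 0
pos 0: AUG -> M; peptide=M
pos 3: ACU -> T; peptide=MT
pos 6: ACG -> T; peptide=MTT
pos 9: GAU -> D; peptide=MTTD
pos 12: UUA -> L; peptide=MTTDL
pos 15: CGC -> R; peptide=MTTDLR
pos 18: UGG -> W; peptide=MTTDLRW
pos 21: GUU -> V; peptide=MTTDLRWV
pos 24: CAG -> Q; peptide=MTTDLRWVQ
pos 27: UAG -> STOP

Answer: MTTDLRWVQ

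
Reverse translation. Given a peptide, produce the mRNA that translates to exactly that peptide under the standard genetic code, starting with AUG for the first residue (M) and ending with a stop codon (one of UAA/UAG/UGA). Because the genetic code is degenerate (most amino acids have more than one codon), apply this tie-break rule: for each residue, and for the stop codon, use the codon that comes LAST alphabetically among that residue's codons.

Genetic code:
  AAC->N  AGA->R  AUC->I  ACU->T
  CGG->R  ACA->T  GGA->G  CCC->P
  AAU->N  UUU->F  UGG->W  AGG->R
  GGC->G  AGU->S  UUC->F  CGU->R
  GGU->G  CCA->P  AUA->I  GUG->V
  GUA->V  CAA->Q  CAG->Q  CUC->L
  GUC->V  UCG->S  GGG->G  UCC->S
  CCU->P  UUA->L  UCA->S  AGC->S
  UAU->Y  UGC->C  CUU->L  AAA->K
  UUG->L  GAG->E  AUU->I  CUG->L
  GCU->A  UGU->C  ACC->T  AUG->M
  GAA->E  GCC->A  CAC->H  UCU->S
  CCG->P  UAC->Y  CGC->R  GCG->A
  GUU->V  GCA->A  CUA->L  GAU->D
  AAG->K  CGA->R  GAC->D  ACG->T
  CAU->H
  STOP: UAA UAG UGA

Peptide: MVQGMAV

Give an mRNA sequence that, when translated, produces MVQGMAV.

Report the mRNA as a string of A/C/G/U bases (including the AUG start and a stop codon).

Answer: mRNA: AUGGUUCAGGGUAUGGCUGUUUGA

Derivation:
residue 1: M -> AUG (start codon)
residue 2: V codons sorted = GUA,GUC,GUG,GUU -> pick last = GUU
residue 3: Q codons sorted = CAA,CAG -> pick last = CAG
residue 4: G codons sorted = GGA,GGC,GGG,GGU -> pick last = GGU
residue 5: M -> AUG (only codon)
residue 6: A codons sorted = GCA,GCC,GCG,GCU -> pick last = GCU
residue 7: V codons sorted = GUA,GUC,GUG,GUU -> pick last = GUU
terminator: stop codons sorted = UAA,UAG,UGA -> pick last = UGA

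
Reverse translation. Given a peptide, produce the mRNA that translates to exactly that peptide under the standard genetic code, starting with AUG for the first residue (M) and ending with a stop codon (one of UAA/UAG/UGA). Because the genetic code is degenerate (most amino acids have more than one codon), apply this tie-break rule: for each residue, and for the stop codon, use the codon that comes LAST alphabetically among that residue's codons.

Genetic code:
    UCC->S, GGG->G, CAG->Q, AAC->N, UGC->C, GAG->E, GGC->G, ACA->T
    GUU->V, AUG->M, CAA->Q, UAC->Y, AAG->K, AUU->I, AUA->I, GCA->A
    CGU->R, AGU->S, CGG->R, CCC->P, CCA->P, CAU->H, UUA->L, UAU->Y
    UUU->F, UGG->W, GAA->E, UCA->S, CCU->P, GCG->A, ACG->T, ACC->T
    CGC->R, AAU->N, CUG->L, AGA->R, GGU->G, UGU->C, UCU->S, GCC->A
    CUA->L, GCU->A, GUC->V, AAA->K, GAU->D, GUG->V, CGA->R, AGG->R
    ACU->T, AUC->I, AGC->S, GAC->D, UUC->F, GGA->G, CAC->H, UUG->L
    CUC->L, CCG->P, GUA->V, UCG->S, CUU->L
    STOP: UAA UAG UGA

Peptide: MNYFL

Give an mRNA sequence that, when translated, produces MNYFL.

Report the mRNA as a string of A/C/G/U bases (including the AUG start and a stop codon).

Answer: mRNA: AUGAAUUAUUUUUUGUGA

Derivation:
residue 1: M -> AUG (start codon)
residue 2: N codons sorted = AAC,AAU -> pick last = AAU
residue 3: Y codons sorted = UAC,UAU -> pick last = UAU
residue 4: F codons sorted = UUC,UUU -> pick last = UUU
residue 5: L codons sorted = CUA,CUC,CUG,CUU,UUA,UUG -> pick last = UUG
terminator: stop codons sorted = UAA,UAG,UGA -> pick last = UGA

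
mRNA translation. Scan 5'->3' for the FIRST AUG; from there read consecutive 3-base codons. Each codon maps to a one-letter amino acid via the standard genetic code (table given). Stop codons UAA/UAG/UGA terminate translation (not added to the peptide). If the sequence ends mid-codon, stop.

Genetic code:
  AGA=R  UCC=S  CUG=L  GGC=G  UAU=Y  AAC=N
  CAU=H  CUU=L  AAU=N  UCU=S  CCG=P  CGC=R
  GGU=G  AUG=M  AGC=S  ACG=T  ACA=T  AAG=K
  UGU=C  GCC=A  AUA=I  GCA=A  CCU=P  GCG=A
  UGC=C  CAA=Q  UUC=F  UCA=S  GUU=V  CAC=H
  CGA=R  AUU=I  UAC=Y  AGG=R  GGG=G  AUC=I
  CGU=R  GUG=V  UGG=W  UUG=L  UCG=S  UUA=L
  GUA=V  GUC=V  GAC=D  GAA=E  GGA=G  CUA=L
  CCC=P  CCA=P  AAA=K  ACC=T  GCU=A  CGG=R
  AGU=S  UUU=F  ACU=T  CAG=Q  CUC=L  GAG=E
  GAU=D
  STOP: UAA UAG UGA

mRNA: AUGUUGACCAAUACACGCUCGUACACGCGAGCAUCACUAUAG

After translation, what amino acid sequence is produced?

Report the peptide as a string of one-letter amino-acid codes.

start AUG at pos 0
pos 0: AUG -> M; peptide=M
pos 3: UUG -> L; peptide=ML
pos 6: ACC -> T; peptide=MLT
pos 9: AAU -> N; peptide=MLTN
pos 12: ACA -> T; peptide=MLTNT
pos 15: CGC -> R; peptide=MLTNTR
pos 18: UCG -> S; peptide=MLTNTRS
pos 21: UAC -> Y; peptide=MLTNTRSY
pos 24: ACG -> T; peptide=MLTNTRSYT
pos 27: CGA -> R; peptide=MLTNTRSYTR
pos 30: GCA -> A; peptide=MLTNTRSYTRA
pos 33: UCA -> S; peptide=MLTNTRSYTRAS
pos 36: CUA -> L; peptide=MLTNTRSYTRASL
pos 39: UAG -> STOP

Answer: MLTNTRSYTRASL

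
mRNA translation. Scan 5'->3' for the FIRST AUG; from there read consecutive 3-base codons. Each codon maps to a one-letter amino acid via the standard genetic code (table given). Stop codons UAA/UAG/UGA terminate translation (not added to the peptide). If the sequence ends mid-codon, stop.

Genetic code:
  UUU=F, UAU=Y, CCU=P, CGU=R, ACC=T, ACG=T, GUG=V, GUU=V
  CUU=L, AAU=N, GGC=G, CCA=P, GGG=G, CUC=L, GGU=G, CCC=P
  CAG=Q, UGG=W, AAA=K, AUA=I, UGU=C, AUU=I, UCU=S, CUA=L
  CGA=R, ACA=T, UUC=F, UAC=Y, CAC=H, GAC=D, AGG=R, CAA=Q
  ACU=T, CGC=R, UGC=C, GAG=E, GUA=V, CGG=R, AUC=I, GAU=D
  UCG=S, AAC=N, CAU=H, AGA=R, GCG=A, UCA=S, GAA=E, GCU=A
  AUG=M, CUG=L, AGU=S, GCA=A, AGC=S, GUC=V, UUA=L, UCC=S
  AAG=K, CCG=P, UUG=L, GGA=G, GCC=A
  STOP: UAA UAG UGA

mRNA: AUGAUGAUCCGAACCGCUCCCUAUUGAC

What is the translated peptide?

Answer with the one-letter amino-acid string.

start AUG at pos 0
pos 0: AUG -> M; peptide=M
pos 3: AUG -> M; peptide=MM
pos 6: AUC -> I; peptide=MMI
pos 9: CGA -> R; peptide=MMIR
pos 12: ACC -> T; peptide=MMIRT
pos 15: GCU -> A; peptide=MMIRTA
pos 18: CCC -> P; peptide=MMIRTAP
pos 21: UAU -> Y; peptide=MMIRTAPY
pos 24: UGA -> STOP

Answer: MMIRTAPY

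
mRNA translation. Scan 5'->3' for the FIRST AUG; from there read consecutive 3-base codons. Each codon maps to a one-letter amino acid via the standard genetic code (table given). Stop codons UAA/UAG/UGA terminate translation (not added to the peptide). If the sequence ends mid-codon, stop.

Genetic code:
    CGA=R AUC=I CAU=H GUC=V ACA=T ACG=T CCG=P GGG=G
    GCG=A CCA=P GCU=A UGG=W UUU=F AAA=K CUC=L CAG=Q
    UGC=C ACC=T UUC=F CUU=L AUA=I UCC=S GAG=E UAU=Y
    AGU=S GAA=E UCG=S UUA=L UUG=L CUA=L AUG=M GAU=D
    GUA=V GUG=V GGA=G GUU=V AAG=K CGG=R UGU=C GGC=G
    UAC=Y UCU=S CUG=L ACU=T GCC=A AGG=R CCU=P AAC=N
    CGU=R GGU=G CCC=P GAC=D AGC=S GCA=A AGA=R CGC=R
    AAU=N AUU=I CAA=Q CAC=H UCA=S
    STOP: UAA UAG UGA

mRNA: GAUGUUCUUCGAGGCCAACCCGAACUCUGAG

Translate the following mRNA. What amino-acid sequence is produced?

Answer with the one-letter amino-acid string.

start AUG at pos 1
pos 1: AUG -> M; peptide=M
pos 4: UUC -> F; peptide=MF
pos 7: UUC -> F; peptide=MFF
pos 10: GAG -> E; peptide=MFFE
pos 13: GCC -> A; peptide=MFFEA
pos 16: AAC -> N; peptide=MFFEAN
pos 19: CCG -> P; peptide=MFFEANP
pos 22: AAC -> N; peptide=MFFEANPN
pos 25: UCU -> S; peptide=MFFEANPNS
pos 28: GAG -> E; peptide=MFFEANPNSE
pos 31: only 0 nt remain (<3), stop (end of mRNA)

Answer: MFFEANPNSE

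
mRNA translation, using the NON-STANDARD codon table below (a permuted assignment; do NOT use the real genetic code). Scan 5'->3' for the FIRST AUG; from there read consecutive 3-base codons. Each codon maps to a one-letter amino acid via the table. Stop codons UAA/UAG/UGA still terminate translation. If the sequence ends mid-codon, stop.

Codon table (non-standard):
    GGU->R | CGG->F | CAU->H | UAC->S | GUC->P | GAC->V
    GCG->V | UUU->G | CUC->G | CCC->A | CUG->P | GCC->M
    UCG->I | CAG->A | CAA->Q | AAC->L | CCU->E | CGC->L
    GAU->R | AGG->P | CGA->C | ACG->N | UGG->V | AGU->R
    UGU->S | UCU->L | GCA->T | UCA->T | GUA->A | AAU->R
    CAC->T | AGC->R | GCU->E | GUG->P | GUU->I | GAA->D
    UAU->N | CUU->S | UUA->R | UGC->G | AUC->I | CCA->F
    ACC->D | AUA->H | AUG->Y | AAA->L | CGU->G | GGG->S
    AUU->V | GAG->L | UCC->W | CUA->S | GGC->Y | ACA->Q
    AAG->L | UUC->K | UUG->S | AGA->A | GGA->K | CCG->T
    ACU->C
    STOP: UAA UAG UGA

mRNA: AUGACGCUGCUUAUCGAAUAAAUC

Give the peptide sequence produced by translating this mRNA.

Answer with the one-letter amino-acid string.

start AUG at pos 0
pos 0: AUG -> Y; peptide=Y
pos 3: ACG -> N; peptide=YN
pos 6: CUG -> P; peptide=YNP
pos 9: CUU -> S; peptide=YNPS
pos 12: AUC -> I; peptide=YNPSI
pos 15: GAA -> D; peptide=YNPSID
pos 18: UAA -> STOP

Answer: YNPSID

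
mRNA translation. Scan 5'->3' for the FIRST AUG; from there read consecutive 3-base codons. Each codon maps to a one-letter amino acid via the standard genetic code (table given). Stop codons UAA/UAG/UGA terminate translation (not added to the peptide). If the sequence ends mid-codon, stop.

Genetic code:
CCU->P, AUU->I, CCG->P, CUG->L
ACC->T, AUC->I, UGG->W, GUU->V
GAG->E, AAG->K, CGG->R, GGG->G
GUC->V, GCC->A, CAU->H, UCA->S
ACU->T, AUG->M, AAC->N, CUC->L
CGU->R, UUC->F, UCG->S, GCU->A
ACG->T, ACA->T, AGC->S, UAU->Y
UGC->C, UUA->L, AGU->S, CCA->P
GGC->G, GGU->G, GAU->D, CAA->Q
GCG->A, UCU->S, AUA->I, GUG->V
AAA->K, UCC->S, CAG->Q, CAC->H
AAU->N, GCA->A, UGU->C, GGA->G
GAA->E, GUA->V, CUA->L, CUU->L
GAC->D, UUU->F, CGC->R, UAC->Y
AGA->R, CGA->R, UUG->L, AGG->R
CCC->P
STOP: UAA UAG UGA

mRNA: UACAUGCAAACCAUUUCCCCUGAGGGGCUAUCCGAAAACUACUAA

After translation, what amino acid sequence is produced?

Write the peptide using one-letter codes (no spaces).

Answer: MQTISPEGLSENY

Derivation:
start AUG at pos 3
pos 3: AUG -> M; peptide=M
pos 6: CAA -> Q; peptide=MQ
pos 9: ACC -> T; peptide=MQT
pos 12: AUU -> I; peptide=MQTI
pos 15: UCC -> S; peptide=MQTIS
pos 18: CCU -> P; peptide=MQTISP
pos 21: GAG -> E; peptide=MQTISPE
pos 24: GGG -> G; peptide=MQTISPEG
pos 27: CUA -> L; peptide=MQTISPEGL
pos 30: UCC -> S; peptide=MQTISPEGLS
pos 33: GAA -> E; peptide=MQTISPEGLSE
pos 36: AAC -> N; peptide=MQTISPEGLSEN
pos 39: UAC -> Y; peptide=MQTISPEGLSENY
pos 42: UAA -> STOP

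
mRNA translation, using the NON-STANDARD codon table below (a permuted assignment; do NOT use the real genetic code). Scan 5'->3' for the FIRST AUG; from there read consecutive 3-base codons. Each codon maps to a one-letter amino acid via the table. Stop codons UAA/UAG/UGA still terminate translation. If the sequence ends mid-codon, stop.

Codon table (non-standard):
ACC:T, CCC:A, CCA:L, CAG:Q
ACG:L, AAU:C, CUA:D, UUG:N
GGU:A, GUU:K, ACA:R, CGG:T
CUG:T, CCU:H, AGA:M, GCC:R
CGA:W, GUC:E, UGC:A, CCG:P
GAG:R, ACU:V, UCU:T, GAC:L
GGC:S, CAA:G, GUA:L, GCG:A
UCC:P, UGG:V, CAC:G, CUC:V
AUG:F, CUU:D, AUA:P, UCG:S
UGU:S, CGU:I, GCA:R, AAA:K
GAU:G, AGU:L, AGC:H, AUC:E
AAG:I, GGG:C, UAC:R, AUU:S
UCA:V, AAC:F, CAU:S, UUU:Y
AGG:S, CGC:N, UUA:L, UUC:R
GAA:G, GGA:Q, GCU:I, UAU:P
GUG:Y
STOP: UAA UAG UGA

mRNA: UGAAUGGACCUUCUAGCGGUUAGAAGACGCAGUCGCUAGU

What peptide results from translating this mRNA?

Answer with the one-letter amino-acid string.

start AUG at pos 3
pos 3: AUG -> F; peptide=F
pos 6: GAC -> L; peptide=FL
pos 9: CUU -> D; peptide=FLD
pos 12: CUA -> D; peptide=FLDD
pos 15: GCG -> A; peptide=FLDDA
pos 18: GUU -> K; peptide=FLDDAK
pos 21: AGA -> M; peptide=FLDDAKM
pos 24: AGA -> M; peptide=FLDDAKMM
pos 27: CGC -> N; peptide=FLDDAKMMN
pos 30: AGU -> L; peptide=FLDDAKMMNL
pos 33: CGC -> N; peptide=FLDDAKMMNLN
pos 36: UAG -> STOP

Answer: FLDDAKMMNLN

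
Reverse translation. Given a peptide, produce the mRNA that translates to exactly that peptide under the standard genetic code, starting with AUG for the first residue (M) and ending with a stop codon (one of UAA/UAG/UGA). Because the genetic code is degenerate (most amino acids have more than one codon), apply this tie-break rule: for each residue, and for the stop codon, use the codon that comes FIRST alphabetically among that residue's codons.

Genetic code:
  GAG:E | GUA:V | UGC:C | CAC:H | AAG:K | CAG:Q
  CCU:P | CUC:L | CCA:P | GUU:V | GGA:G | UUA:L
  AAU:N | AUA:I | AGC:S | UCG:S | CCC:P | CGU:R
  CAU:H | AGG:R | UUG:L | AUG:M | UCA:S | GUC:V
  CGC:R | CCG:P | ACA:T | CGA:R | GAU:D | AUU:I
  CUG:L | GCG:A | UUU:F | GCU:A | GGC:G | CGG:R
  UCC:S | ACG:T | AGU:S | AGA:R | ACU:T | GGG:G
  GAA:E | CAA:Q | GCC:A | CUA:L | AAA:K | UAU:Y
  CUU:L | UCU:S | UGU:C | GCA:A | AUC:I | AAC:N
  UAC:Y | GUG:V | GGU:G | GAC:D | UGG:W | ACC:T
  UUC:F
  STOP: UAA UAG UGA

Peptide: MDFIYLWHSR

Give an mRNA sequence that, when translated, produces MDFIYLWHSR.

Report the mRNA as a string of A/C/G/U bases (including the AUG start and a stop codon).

Answer: mRNA: AUGGACUUCAUAUACCUAUGGCACAGCAGAUAA

Derivation:
residue 1: M -> AUG (start codon)
residue 2: D codons sorted = GAC,GAU -> pick first = GAC
residue 3: F codons sorted = UUC,UUU -> pick first = UUC
residue 4: I codons sorted = AUA,AUC,AUU -> pick first = AUA
residue 5: Y codons sorted = UAC,UAU -> pick first = UAC
residue 6: L codons sorted = CUA,CUC,CUG,CUU,UUA,UUG -> pick first = CUA
residue 7: W -> UGG (only codon)
residue 8: H codons sorted = CAC,CAU -> pick first = CAC
residue 9: S codons sorted = AGC,AGU,UCA,UCC,UCG,UCU -> pick first = AGC
residue 10: R codons sorted = AGA,AGG,CGA,CGC,CGG,CGU -> pick first = AGA
terminator: stop codons sorted = UAA,UAG,UGA -> pick first = UAA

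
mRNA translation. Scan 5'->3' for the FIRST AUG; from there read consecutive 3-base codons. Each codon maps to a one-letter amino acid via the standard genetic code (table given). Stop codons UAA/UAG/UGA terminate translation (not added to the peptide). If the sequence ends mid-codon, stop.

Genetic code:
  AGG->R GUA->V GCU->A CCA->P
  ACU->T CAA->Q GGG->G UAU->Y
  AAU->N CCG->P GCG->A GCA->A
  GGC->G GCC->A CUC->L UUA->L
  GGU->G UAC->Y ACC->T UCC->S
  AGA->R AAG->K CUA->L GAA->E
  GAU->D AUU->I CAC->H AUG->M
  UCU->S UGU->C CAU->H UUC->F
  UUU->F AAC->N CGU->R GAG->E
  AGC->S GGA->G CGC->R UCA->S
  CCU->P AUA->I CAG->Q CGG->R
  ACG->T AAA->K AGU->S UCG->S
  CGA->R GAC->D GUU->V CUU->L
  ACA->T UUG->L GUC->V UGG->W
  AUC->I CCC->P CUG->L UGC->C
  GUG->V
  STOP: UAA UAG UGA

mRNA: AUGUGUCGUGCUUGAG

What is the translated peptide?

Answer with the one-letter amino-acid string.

Answer: MCRA

Derivation:
start AUG at pos 0
pos 0: AUG -> M; peptide=M
pos 3: UGU -> C; peptide=MC
pos 6: CGU -> R; peptide=MCR
pos 9: GCU -> A; peptide=MCRA
pos 12: UGA -> STOP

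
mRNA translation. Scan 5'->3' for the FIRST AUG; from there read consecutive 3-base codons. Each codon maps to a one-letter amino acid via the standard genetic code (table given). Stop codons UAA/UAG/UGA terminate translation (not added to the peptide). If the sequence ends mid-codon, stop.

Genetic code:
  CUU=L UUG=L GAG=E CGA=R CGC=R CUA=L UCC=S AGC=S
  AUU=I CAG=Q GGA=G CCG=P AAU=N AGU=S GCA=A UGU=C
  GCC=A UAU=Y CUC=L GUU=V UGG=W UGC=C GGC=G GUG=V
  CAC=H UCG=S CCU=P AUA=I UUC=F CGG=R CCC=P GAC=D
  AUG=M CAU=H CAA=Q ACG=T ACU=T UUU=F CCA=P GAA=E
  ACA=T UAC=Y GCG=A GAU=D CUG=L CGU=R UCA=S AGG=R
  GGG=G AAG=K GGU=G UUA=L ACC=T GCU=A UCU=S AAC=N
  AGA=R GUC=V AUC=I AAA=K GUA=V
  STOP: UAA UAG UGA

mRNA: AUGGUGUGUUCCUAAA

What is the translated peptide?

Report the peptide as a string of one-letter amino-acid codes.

start AUG at pos 0
pos 0: AUG -> M; peptide=M
pos 3: GUG -> V; peptide=MV
pos 6: UGU -> C; peptide=MVC
pos 9: UCC -> S; peptide=MVCS
pos 12: UAA -> STOP

Answer: MVCS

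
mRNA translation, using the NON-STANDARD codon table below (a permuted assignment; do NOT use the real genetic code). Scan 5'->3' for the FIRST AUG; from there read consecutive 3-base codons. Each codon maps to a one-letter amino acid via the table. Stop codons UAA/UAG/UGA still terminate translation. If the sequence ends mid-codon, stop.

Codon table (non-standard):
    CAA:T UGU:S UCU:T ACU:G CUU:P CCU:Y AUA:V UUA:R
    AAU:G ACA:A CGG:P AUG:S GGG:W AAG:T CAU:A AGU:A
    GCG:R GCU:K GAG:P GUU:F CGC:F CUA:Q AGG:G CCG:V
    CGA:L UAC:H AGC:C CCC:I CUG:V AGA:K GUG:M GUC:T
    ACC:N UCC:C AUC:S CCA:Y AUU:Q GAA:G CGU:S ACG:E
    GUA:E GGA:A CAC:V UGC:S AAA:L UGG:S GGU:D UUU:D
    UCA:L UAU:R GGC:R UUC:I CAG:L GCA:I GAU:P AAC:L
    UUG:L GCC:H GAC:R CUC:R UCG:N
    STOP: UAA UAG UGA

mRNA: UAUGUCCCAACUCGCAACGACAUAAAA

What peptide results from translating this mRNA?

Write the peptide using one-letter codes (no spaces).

start AUG at pos 1
pos 1: AUG -> S; peptide=S
pos 4: UCC -> C; peptide=SC
pos 7: CAA -> T; peptide=SCT
pos 10: CUC -> R; peptide=SCTR
pos 13: GCA -> I; peptide=SCTRI
pos 16: ACG -> E; peptide=SCTRIE
pos 19: ACA -> A; peptide=SCTRIEA
pos 22: UAA -> STOP

Answer: SCTRIEA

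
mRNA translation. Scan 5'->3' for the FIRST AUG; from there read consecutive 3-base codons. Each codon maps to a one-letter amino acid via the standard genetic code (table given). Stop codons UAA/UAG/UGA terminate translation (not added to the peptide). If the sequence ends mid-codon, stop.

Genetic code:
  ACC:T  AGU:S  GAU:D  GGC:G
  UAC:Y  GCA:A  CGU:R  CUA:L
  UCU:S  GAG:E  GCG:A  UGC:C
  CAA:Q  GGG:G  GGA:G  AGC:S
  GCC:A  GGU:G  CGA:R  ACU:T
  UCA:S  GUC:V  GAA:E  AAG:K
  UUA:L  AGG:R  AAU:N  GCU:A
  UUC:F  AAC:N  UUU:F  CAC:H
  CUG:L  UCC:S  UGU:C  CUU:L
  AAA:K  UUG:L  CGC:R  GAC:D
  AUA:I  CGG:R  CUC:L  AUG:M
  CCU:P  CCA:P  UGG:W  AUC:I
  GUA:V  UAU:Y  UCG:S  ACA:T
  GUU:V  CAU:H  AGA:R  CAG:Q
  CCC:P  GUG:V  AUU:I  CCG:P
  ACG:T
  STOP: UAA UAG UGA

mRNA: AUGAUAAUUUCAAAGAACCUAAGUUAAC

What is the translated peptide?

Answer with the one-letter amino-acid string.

Answer: MIISKNLS

Derivation:
start AUG at pos 0
pos 0: AUG -> M; peptide=M
pos 3: AUA -> I; peptide=MI
pos 6: AUU -> I; peptide=MII
pos 9: UCA -> S; peptide=MIIS
pos 12: AAG -> K; peptide=MIISK
pos 15: AAC -> N; peptide=MIISKN
pos 18: CUA -> L; peptide=MIISKNL
pos 21: AGU -> S; peptide=MIISKNLS
pos 24: UAA -> STOP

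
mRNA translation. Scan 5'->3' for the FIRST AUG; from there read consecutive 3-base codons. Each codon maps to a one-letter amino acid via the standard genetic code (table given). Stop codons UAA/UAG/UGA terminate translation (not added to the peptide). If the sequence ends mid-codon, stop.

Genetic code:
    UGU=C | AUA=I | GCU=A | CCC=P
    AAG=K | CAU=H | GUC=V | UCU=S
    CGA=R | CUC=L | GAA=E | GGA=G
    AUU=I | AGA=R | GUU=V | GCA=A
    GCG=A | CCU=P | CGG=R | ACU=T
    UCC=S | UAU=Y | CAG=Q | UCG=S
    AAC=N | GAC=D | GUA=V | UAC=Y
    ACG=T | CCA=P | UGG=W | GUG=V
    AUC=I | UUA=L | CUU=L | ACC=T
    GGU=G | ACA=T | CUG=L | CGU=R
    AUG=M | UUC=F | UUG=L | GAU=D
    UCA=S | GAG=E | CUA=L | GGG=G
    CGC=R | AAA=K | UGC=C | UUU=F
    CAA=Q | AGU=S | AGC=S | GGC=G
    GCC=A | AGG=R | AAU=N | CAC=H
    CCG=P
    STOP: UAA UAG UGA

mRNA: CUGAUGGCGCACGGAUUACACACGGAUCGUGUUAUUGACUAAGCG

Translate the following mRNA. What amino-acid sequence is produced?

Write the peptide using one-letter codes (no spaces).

start AUG at pos 3
pos 3: AUG -> M; peptide=M
pos 6: GCG -> A; peptide=MA
pos 9: CAC -> H; peptide=MAH
pos 12: GGA -> G; peptide=MAHG
pos 15: UUA -> L; peptide=MAHGL
pos 18: CAC -> H; peptide=MAHGLH
pos 21: ACG -> T; peptide=MAHGLHT
pos 24: GAU -> D; peptide=MAHGLHTD
pos 27: CGU -> R; peptide=MAHGLHTDR
pos 30: GUU -> V; peptide=MAHGLHTDRV
pos 33: AUU -> I; peptide=MAHGLHTDRVI
pos 36: GAC -> D; peptide=MAHGLHTDRVID
pos 39: UAA -> STOP

Answer: MAHGLHTDRVID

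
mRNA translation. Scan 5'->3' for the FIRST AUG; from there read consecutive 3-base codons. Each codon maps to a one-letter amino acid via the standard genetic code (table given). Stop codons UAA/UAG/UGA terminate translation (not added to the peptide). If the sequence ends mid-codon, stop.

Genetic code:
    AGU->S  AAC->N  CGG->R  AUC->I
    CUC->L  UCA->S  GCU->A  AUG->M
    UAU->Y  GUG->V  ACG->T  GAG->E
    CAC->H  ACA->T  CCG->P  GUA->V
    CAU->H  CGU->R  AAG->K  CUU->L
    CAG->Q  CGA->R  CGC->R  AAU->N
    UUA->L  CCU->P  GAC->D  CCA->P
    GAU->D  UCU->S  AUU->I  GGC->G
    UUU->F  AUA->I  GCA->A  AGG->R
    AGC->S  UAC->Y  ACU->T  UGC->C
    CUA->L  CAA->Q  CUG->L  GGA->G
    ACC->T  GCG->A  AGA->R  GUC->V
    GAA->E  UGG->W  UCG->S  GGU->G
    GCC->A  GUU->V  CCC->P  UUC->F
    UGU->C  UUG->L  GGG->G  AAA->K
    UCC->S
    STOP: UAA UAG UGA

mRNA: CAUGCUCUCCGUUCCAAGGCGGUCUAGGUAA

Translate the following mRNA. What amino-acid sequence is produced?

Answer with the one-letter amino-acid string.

Answer: MLSVPRRSR

Derivation:
start AUG at pos 1
pos 1: AUG -> M; peptide=M
pos 4: CUC -> L; peptide=ML
pos 7: UCC -> S; peptide=MLS
pos 10: GUU -> V; peptide=MLSV
pos 13: CCA -> P; peptide=MLSVP
pos 16: AGG -> R; peptide=MLSVPR
pos 19: CGG -> R; peptide=MLSVPRR
pos 22: UCU -> S; peptide=MLSVPRRS
pos 25: AGG -> R; peptide=MLSVPRRSR
pos 28: UAA -> STOP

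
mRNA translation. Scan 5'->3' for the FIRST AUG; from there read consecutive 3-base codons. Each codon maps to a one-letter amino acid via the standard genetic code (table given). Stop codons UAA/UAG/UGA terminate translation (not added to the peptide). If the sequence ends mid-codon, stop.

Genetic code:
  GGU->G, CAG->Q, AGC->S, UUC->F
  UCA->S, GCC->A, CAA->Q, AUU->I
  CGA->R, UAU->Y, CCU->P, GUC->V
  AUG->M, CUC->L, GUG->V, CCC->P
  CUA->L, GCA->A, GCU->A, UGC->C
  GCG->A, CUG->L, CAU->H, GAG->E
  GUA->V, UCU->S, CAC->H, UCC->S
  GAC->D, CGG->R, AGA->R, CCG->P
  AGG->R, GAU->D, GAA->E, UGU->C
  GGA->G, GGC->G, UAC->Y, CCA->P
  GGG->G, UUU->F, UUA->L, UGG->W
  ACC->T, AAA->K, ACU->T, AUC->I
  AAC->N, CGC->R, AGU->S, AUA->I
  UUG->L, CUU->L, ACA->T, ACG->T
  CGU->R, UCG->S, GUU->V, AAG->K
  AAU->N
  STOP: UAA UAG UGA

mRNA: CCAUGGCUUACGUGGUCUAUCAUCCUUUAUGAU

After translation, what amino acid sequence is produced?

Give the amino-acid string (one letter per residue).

start AUG at pos 2
pos 2: AUG -> M; peptide=M
pos 5: GCU -> A; peptide=MA
pos 8: UAC -> Y; peptide=MAY
pos 11: GUG -> V; peptide=MAYV
pos 14: GUC -> V; peptide=MAYVV
pos 17: UAU -> Y; peptide=MAYVVY
pos 20: CAU -> H; peptide=MAYVVYH
pos 23: CCU -> P; peptide=MAYVVYHP
pos 26: UUA -> L; peptide=MAYVVYHPL
pos 29: UGA -> STOP

Answer: MAYVVYHPL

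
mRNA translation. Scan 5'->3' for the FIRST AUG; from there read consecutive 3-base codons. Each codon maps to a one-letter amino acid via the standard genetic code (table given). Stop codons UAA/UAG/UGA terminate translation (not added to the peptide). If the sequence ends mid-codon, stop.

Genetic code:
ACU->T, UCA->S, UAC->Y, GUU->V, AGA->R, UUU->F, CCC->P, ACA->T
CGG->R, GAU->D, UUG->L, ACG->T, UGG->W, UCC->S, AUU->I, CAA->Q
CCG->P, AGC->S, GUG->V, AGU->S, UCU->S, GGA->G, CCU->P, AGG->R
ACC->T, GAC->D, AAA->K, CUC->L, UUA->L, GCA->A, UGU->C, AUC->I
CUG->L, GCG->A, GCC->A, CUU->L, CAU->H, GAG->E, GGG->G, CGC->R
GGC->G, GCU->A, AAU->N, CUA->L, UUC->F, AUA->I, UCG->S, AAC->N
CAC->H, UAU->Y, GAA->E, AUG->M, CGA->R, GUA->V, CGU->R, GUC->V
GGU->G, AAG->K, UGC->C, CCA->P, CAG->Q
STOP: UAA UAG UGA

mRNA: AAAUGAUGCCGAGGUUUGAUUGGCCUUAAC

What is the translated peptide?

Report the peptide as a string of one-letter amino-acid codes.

start AUG at pos 2
pos 2: AUG -> M; peptide=M
pos 5: AUG -> M; peptide=MM
pos 8: CCG -> P; peptide=MMP
pos 11: AGG -> R; peptide=MMPR
pos 14: UUU -> F; peptide=MMPRF
pos 17: GAU -> D; peptide=MMPRFD
pos 20: UGG -> W; peptide=MMPRFDW
pos 23: CCU -> P; peptide=MMPRFDWP
pos 26: UAA -> STOP

Answer: MMPRFDWP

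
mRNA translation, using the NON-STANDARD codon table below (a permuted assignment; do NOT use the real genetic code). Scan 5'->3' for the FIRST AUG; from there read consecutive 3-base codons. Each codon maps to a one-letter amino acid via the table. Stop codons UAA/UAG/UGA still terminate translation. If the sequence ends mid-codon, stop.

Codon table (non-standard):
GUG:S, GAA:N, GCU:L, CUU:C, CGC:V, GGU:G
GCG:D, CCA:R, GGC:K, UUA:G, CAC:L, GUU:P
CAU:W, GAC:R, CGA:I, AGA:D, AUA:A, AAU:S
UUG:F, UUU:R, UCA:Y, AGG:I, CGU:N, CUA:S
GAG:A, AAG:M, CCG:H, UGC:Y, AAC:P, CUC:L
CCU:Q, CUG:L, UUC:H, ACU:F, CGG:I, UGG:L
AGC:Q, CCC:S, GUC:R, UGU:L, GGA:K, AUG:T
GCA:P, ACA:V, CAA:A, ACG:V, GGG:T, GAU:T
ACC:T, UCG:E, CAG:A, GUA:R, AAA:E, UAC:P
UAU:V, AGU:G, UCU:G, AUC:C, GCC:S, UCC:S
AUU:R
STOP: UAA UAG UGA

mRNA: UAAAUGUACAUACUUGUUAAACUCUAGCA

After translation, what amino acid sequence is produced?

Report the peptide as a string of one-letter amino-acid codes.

start AUG at pos 3
pos 3: AUG -> T; peptide=T
pos 6: UAC -> P; peptide=TP
pos 9: AUA -> A; peptide=TPA
pos 12: CUU -> C; peptide=TPAC
pos 15: GUU -> P; peptide=TPACP
pos 18: AAA -> E; peptide=TPACPE
pos 21: CUC -> L; peptide=TPACPEL
pos 24: UAG -> STOP

Answer: TPACPEL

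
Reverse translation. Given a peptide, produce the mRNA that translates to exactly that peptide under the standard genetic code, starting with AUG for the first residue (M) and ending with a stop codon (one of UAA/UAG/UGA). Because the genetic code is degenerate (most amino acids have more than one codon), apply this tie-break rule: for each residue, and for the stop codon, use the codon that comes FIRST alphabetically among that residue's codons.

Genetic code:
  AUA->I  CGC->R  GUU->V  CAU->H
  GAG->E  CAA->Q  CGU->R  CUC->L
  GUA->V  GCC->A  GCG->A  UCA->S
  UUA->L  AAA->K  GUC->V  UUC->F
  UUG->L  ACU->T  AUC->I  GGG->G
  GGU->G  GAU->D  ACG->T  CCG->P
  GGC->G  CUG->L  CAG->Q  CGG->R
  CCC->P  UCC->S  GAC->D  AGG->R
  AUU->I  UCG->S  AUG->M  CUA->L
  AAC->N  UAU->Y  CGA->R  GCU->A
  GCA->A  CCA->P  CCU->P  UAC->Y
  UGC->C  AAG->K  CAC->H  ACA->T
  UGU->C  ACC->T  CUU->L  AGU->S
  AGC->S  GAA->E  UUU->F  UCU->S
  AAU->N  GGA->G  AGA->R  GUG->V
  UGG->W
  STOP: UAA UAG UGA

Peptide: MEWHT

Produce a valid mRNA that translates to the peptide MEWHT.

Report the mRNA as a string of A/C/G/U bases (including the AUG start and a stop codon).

residue 1: M -> AUG (start codon)
residue 2: E codons sorted = GAA,GAG -> pick first = GAA
residue 3: W -> UGG (only codon)
residue 4: H codons sorted = CAC,CAU -> pick first = CAC
residue 5: T codons sorted = ACA,ACC,ACG,ACU -> pick first = ACA
terminator: stop codons sorted = UAA,UAG,UGA -> pick first = UAA

Answer: mRNA: AUGGAAUGGCACACAUAA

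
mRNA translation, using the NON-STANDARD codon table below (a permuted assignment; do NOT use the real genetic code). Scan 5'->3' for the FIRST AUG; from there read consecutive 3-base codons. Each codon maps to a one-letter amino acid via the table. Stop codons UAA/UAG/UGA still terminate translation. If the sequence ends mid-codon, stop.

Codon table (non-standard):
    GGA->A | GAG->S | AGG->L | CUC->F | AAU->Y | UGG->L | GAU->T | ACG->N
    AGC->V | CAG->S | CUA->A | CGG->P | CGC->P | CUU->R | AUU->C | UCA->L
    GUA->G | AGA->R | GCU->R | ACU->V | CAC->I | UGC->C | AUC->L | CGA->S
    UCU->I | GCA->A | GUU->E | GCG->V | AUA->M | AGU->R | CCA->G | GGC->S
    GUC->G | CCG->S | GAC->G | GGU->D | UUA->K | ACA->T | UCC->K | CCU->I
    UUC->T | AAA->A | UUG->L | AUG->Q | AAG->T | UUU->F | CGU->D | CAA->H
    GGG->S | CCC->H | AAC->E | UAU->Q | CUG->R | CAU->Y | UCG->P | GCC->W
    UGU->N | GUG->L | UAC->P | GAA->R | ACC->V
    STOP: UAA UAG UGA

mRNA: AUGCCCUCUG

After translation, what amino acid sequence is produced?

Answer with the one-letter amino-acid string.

Answer: QHI

Derivation:
start AUG at pos 0
pos 0: AUG -> Q; peptide=Q
pos 3: CCC -> H; peptide=QH
pos 6: UCU -> I; peptide=QHI
pos 9: only 1 nt remain (<3), stop (end of mRNA)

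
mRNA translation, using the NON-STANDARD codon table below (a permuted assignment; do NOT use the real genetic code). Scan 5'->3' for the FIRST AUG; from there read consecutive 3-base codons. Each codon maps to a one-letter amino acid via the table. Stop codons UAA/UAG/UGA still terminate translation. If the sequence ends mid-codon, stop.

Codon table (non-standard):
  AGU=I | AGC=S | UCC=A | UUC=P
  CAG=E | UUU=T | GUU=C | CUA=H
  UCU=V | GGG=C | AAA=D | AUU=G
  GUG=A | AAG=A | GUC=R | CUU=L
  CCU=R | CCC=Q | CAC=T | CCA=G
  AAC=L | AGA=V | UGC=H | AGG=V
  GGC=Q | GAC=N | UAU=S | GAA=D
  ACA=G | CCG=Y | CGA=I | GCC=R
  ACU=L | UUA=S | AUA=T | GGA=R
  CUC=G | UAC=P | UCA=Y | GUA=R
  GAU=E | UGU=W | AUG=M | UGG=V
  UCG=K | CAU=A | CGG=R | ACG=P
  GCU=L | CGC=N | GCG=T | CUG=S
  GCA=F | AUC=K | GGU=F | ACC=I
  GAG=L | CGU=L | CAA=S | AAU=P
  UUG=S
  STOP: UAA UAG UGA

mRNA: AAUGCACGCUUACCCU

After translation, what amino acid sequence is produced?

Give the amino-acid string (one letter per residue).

Answer: MTLPR

Derivation:
start AUG at pos 1
pos 1: AUG -> M; peptide=M
pos 4: CAC -> T; peptide=MT
pos 7: GCU -> L; peptide=MTL
pos 10: UAC -> P; peptide=MTLP
pos 13: CCU -> R; peptide=MTLPR
pos 16: only 0 nt remain (<3), stop (end of mRNA)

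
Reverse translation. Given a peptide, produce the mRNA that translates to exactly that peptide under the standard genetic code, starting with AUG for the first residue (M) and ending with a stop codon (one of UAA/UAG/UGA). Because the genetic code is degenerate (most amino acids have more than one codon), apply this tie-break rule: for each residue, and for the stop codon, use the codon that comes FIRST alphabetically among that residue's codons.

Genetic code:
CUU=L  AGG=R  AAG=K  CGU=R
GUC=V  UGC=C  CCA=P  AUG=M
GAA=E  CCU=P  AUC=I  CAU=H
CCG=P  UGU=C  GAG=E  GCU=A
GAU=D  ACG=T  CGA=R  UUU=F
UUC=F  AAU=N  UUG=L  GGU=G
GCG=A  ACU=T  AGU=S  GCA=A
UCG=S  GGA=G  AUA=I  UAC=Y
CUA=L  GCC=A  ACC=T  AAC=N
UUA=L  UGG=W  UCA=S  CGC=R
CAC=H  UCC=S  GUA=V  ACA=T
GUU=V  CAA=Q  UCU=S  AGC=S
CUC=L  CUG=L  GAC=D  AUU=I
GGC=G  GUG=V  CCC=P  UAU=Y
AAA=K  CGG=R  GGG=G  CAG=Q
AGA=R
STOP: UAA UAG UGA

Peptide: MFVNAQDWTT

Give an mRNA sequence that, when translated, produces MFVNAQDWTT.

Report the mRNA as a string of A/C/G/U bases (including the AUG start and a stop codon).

Answer: mRNA: AUGUUCGUAAACGCACAAGACUGGACAACAUAA

Derivation:
residue 1: M -> AUG (start codon)
residue 2: F codons sorted = UUC,UUU -> pick first = UUC
residue 3: V codons sorted = GUA,GUC,GUG,GUU -> pick first = GUA
residue 4: N codons sorted = AAC,AAU -> pick first = AAC
residue 5: A codons sorted = GCA,GCC,GCG,GCU -> pick first = GCA
residue 6: Q codons sorted = CAA,CAG -> pick first = CAA
residue 7: D codons sorted = GAC,GAU -> pick first = GAC
residue 8: W -> UGG (only codon)
residue 9: T codons sorted = ACA,ACC,ACG,ACU -> pick first = ACA
residue 10: T codons sorted = ACA,ACC,ACG,ACU -> pick first = ACA
terminator: stop codons sorted = UAA,UAG,UGA -> pick first = UAA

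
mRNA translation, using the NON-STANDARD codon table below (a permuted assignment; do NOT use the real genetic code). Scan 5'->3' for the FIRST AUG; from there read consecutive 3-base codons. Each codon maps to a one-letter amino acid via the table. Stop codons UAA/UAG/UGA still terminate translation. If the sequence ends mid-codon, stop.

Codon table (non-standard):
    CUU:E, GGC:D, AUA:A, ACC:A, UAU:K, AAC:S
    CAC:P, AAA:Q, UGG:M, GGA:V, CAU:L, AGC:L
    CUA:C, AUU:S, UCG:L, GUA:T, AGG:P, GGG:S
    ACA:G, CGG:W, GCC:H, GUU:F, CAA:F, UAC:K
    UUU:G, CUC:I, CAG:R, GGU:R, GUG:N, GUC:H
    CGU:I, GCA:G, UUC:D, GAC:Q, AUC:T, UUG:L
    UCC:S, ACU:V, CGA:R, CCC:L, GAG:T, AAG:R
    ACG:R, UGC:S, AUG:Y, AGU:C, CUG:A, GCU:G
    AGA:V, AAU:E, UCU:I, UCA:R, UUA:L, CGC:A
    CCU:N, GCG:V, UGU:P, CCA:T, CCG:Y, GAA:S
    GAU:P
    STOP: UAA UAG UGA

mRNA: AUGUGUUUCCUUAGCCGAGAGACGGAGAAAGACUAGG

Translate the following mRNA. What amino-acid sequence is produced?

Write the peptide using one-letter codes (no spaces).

Answer: YPDELRTRTQQ

Derivation:
start AUG at pos 0
pos 0: AUG -> Y; peptide=Y
pos 3: UGU -> P; peptide=YP
pos 6: UUC -> D; peptide=YPD
pos 9: CUU -> E; peptide=YPDE
pos 12: AGC -> L; peptide=YPDEL
pos 15: CGA -> R; peptide=YPDELR
pos 18: GAG -> T; peptide=YPDELRT
pos 21: ACG -> R; peptide=YPDELRTR
pos 24: GAG -> T; peptide=YPDELRTRT
pos 27: AAA -> Q; peptide=YPDELRTRTQ
pos 30: GAC -> Q; peptide=YPDELRTRTQQ
pos 33: UAG -> STOP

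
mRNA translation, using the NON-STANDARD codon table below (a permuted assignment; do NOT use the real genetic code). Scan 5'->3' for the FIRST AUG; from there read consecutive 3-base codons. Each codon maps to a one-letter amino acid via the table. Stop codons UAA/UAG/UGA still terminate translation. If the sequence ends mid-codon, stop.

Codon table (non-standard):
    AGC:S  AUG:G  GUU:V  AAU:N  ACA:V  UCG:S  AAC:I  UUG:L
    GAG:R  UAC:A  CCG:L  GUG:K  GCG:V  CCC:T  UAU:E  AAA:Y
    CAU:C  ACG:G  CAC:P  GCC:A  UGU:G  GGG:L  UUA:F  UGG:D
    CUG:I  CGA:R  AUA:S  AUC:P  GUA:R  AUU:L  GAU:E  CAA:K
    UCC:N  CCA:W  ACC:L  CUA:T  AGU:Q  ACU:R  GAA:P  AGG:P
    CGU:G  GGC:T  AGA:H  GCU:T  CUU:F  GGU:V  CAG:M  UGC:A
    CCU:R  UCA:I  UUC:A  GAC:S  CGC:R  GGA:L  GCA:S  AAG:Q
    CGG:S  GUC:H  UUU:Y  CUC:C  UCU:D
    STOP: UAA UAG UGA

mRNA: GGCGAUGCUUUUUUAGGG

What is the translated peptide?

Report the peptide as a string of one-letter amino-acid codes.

Answer: GFY

Derivation:
start AUG at pos 4
pos 4: AUG -> G; peptide=G
pos 7: CUU -> F; peptide=GF
pos 10: UUU -> Y; peptide=GFY
pos 13: UAG -> STOP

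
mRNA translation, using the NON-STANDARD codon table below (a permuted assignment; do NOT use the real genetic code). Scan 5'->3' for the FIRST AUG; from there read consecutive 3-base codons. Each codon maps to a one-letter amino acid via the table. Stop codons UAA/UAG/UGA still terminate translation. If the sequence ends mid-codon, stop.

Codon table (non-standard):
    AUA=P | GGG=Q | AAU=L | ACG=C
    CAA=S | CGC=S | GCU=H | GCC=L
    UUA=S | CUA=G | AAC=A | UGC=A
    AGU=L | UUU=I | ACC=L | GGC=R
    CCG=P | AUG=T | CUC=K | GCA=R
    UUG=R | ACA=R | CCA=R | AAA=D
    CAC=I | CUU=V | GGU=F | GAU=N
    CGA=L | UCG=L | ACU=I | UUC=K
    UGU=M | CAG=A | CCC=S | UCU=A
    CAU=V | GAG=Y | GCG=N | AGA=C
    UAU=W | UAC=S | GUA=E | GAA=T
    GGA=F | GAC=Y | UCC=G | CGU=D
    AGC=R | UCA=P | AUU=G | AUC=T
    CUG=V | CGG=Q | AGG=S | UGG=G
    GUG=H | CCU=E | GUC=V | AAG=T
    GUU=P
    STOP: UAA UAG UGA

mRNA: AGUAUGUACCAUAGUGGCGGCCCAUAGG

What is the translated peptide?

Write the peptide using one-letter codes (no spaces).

start AUG at pos 3
pos 3: AUG -> T; peptide=T
pos 6: UAC -> S; peptide=TS
pos 9: CAU -> V; peptide=TSV
pos 12: AGU -> L; peptide=TSVL
pos 15: GGC -> R; peptide=TSVLR
pos 18: GGC -> R; peptide=TSVLRR
pos 21: CCA -> R; peptide=TSVLRRR
pos 24: UAG -> STOP

Answer: TSVLRRR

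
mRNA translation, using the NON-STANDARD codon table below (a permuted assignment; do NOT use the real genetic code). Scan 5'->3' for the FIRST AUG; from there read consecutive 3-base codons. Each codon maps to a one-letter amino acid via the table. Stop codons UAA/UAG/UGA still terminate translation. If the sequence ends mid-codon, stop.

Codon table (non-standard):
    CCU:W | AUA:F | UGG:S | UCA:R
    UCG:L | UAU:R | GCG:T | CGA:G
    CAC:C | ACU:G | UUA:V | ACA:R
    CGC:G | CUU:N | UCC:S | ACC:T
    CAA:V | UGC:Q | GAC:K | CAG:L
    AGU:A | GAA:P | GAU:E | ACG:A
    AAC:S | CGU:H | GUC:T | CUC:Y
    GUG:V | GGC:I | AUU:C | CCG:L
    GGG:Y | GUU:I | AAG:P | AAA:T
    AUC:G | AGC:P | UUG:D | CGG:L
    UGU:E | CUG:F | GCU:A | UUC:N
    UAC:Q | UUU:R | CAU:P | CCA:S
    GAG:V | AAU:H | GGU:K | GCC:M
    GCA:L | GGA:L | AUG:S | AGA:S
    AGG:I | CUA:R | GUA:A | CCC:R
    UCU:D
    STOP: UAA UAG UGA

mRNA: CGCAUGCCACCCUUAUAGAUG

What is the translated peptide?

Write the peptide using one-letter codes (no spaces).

Answer: SSRV

Derivation:
start AUG at pos 3
pos 3: AUG -> S; peptide=S
pos 6: CCA -> S; peptide=SS
pos 9: CCC -> R; peptide=SSR
pos 12: UUA -> V; peptide=SSRV
pos 15: UAG -> STOP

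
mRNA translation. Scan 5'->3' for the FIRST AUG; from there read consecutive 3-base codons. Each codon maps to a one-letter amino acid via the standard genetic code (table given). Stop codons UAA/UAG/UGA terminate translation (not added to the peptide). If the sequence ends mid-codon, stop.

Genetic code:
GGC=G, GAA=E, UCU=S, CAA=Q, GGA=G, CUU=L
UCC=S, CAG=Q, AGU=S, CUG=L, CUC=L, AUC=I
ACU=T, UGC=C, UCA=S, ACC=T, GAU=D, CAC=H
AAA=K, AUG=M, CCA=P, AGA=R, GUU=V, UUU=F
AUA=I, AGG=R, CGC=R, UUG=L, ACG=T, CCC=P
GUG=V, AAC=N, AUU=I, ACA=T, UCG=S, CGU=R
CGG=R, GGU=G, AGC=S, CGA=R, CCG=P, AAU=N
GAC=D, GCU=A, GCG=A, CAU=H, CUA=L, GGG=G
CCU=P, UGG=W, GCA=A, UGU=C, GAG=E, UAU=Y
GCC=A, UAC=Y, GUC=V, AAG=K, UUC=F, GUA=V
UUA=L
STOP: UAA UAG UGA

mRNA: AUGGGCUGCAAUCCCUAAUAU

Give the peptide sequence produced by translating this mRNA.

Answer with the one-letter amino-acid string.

start AUG at pos 0
pos 0: AUG -> M; peptide=M
pos 3: GGC -> G; peptide=MG
pos 6: UGC -> C; peptide=MGC
pos 9: AAU -> N; peptide=MGCN
pos 12: CCC -> P; peptide=MGCNP
pos 15: UAA -> STOP

Answer: MGCNP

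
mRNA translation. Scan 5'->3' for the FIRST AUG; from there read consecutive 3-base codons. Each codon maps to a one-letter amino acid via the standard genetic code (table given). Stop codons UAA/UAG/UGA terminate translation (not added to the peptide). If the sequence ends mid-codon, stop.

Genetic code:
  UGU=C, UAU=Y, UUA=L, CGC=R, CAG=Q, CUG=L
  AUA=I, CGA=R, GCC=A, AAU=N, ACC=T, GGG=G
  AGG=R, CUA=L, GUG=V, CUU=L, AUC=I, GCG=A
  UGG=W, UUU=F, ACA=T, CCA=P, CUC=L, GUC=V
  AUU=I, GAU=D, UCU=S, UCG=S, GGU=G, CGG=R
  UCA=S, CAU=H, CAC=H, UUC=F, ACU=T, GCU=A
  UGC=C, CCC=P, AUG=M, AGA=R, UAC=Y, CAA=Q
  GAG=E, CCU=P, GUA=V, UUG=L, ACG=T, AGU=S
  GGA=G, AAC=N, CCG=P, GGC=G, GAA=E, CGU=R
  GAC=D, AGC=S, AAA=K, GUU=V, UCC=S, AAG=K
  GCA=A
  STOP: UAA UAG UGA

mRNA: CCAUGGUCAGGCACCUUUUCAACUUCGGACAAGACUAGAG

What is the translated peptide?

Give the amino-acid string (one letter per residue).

Answer: MVRHLFNFGQD

Derivation:
start AUG at pos 2
pos 2: AUG -> M; peptide=M
pos 5: GUC -> V; peptide=MV
pos 8: AGG -> R; peptide=MVR
pos 11: CAC -> H; peptide=MVRH
pos 14: CUU -> L; peptide=MVRHL
pos 17: UUC -> F; peptide=MVRHLF
pos 20: AAC -> N; peptide=MVRHLFN
pos 23: UUC -> F; peptide=MVRHLFNF
pos 26: GGA -> G; peptide=MVRHLFNFG
pos 29: CAA -> Q; peptide=MVRHLFNFGQ
pos 32: GAC -> D; peptide=MVRHLFNFGQD
pos 35: UAG -> STOP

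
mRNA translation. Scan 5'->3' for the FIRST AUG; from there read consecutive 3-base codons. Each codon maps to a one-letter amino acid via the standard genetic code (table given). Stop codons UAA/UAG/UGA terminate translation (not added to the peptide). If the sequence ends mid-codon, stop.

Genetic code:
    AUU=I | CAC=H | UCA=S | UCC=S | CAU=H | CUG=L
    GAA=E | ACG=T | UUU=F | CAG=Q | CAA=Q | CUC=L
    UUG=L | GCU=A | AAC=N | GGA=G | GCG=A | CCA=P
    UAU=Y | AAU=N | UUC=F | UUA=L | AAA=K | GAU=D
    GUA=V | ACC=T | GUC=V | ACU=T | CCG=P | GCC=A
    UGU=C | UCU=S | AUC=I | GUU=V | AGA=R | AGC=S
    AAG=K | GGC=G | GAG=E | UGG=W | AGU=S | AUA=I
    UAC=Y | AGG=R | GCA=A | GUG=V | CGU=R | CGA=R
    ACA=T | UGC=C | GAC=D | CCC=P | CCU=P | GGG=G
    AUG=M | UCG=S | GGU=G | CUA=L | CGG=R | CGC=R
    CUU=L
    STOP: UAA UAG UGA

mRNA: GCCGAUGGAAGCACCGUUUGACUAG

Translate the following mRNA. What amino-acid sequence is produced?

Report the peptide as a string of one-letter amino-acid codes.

Answer: MEAPFD

Derivation:
start AUG at pos 4
pos 4: AUG -> M; peptide=M
pos 7: GAA -> E; peptide=ME
pos 10: GCA -> A; peptide=MEA
pos 13: CCG -> P; peptide=MEAP
pos 16: UUU -> F; peptide=MEAPF
pos 19: GAC -> D; peptide=MEAPFD
pos 22: UAG -> STOP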